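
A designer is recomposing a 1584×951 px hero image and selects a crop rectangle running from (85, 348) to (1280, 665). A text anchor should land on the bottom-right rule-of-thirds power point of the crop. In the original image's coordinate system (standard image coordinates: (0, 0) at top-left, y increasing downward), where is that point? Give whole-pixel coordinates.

(882, 559)

Crop width = 1280 − 85 = 1195 px; one third is 398.33 px.
Crop height = 665 − 348 = 317 px; one third is 105.67 px.
The bottom-right point is two-thirds across and two-thirds down within the crop:
x = 85 + 2 × 398.33 ≈ 882; y = 348 + 2 × 105.67 ≈ 559.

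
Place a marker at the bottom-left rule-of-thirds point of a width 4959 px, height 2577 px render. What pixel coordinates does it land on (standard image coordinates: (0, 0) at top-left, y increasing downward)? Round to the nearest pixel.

The bottom-left point sits one-third of the way across and two-thirds of the way down.
x = 1 × 4959/3 ≈ 1653; y = 2 × 2577/3 ≈ 1718.

x = 1653 px, y = 1718 px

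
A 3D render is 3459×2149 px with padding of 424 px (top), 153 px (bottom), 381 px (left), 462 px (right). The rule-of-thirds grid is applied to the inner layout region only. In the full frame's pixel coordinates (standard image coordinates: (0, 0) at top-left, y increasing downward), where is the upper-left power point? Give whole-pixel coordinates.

Content width = 3459 − 381 − 462 = 2616 px; content height = 2149 − 424 − 153 = 1572 px.
Upper-left is one-third across and one-third down within the inner layout region.
x = 381 + 1 × 2616/3 = 381 + 872.00 ≈ 1253
y = 424 + 1 × 1572/3 = 424 + 524.00 ≈ 948

(1253, 948)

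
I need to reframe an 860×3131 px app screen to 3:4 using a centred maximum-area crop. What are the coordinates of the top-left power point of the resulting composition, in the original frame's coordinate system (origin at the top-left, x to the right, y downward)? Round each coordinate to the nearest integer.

860/3131 < 3/4, so the 3:4 crop keeps the full width 860 and trims height to 860 × 4/3 = 1146.67 px.
Top offset = (3131 − 1146.67)/2 = 992.17 px; left offset = 0.
Top-left is one-third across and one-third down within the crop:
x = 0.00 + 1 × 860.00/3 ≈ 287; y = 992.17 + 1 × 1146.67/3 ≈ 1374.

(287, 1374)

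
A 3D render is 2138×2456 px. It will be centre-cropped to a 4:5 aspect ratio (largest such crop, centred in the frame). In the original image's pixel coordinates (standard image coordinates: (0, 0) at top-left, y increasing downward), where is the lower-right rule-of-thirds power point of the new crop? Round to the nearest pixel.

2138/2456 > 4/5, so the 4:5 crop keeps the full height 2456 and trims width to 2456 × 4/5 = 1964.80 px.
Left offset = (2138 − 1964.80)/2 = 86.60 px; top offset = 0.
Lower-right is two-thirds across and two-thirds down within the crop:
x = 86.60 + 2 × 1964.80/3 ≈ 1396; y = 0.00 + 2 × 2456.00/3 ≈ 1637.

x = 1396 px, y = 1637 px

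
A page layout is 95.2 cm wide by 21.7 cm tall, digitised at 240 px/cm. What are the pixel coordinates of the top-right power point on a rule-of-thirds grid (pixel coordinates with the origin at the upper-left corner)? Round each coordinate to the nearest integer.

In pixels the canvas is 95.2 × 240 = 22848 wide and 21.7 × 240 = 5208 tall.
The top-right point is two-thirds across and one-third down:
x = 2 × 22848/3 ≈ 15232; y = 1 × 5208/3 ≈ 1736.

(15232, 1736)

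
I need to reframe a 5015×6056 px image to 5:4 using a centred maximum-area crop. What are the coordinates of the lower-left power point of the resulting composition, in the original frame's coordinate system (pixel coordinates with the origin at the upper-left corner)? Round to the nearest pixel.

(1672, 3697)

5015/6056 < 5/4, so the 5:4 crop keeps the full width 5015 and trims height to 5015 × 4/5 = 4012.00 px.
Top offset = (6056 − 4012.00)/2 = 1022.00 px; left offset = 0.
Lower-left is one-third across and two-thirds down within the crop:
x = 0.00 + 1 × 5015.00/3 ≈ 1672; y = 1022.00 + 2 × 4012.00/3 ≈ 3697.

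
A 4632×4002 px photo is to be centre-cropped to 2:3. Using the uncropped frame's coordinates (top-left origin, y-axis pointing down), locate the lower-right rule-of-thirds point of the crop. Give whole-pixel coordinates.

(2761, 2668)

4632/4002 > 2/3, so the 2:3 crop keeps the full height 4002 and trims width to 4002 × 2/3 = 2668.00 px.
Left offset = (4632 − 2668.00)/2 = 982.00 px; top offset = 0.
Lower-right is two-thirds across and two-thirds down within the crop:
x = 982.00 + 2 × 2668.00/3 ≈ 2761; y = 0.00 + 2 × 4002.00/3 ≈ 2668.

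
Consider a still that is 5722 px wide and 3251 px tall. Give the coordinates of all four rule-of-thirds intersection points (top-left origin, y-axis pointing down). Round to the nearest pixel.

One third of 5722 is 1907.33; one third of 3251 is 1083.67.
Vertical third lines at x = 1907 and x = 3815; horizontal third lines at y = 1084 and y = 2167.

(1907, 1084), (3815, 1084), (1907, 2167), (3815, 2167)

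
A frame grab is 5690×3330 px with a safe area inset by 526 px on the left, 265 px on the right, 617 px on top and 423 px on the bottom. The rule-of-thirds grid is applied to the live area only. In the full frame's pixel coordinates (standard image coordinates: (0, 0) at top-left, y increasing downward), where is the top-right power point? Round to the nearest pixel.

Content width = 5690 − 526 − 265 = 4899 px; content height = 3330 − 617 − 423 = 2290 px.
Top-right is two-thirds across and one-third down within the live area.
x = 526 + 2 × 4899/3 = 526 + 3266.00 ≈ 3792
y = 617 + 1 × 2290/3 = 617 + 763.33 ≈ 1380

x = 3792 px, y = 1380 px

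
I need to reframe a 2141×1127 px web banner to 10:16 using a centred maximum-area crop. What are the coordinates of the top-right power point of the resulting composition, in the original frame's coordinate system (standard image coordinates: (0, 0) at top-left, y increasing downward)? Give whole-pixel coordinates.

(1188, 376)

2141/1127 > 10/16, so the 10:16 crop keeps the full height 1127 and trims width to 1127 × 10/16 = 704.38 px.
Left offset = (2141 − 704.38)/2 = 718.31 px; top offset = 0.
Top-right is two-thirds across and one-third down within the crop:
x = 718.31 + 2 × 704.38/3 ≈ 1188; y = 0.00 + 1 × 1127.00/3 ≈ 376.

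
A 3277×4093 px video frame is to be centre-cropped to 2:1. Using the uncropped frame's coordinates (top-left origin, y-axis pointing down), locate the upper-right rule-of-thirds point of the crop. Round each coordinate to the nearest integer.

x = 2185 px, y = 1773 px

3277/4093 < 2/1, so the 2:1 crop keeps the full width 3277 and trims height to 3277 × 1/2 = 1638.50 px.
Top offset = (4093 − 1638.50)/2 = 1227.25 px; left offset = 0.
Upper-right is two-thirds across and one-third down within the crop:
x = 0.00 + 2 × 3277.00/3 ≈ 2185; y = 1227.25 + 1 × 1638.50/3 ≈ 1773.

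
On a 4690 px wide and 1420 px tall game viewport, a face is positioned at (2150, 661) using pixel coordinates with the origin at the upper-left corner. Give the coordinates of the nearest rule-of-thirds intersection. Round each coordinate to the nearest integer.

Third lines: x ∈ {1563, 3127}, y ∈ {473, 947}.
2150 is closer to x = 1563; 661 is closer to y = 473.
So the nearest intersection is the upper-left power point.

x = 1563 px, y = 473 px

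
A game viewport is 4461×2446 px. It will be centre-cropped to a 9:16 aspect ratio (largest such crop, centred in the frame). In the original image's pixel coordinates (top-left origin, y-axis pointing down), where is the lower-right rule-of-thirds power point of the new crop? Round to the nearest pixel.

4461/2446 > 9/16, so the 9:16 crop keeps the full height 2446 and trims width to 2446 × 9/16 = 1375.88 px.
Left offset = (4461 − 1375.88)/2 = 1542.56 px; top offset = 0.
Lower-right is two-thirds across and two-thirds down within the crop:
x = 1542.56 + 2 × 1375.88/3 ≈ 2460; y = 0.00 + 2 × 2446.00/3 ≈ 1631.

x = 2460 px, y = 1631 px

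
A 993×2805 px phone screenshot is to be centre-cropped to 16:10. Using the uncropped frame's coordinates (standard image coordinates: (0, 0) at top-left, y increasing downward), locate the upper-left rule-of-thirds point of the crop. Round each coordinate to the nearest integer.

993/2805 < 16/10, so the 16:10 crop keeps the full width 993 and trims height to 993 × 10/16 = 620.62 px.
Top offset = (2805 − 620.62)/2 = 1092.19 px; left offset = 0.
Upper-left is one-third across and one-third down within the crop:
x = 0.00 + 1 × 993.00/3 ≈ 331; y = 1092.19 + 1 × 620.62/3 ≈ 1299.

x = 331 px, y = 1299 px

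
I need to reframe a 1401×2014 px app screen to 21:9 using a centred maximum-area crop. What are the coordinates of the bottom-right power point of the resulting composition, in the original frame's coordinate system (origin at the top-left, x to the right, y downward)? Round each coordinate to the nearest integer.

(934, 1107)

1401/2014 < 21/9, so the 21:9 crop keeps the full width 1401 and trims height to 1401 × 9/21 = 600.43 px.
Top offset = (2014 − 600.43)/2 = 706.79 px; left offset = 0.
Bottom-right is two-thirds across and two-thirds down within the crop:
x = 0.00 + 2 × 1401.00/3 ≈ 934; y = 706.79 + 2 × 600.43/3 ≈ 1107.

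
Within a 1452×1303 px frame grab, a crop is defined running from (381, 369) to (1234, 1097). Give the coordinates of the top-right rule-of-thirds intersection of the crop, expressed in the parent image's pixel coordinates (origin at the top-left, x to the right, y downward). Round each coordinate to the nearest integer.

Crop width = 1234 − 381 = 853 px; one third is 284.33 px.
Crop height = 1097 − 369 = 728 px; one third is 242.67 px.
The top-right point is two-thirds across and one-third down within the crop:
x = 381 + 2 × 284.33 ≈ 950; y = 369 + 1 × 242.67 ≈ 612.

(950, 612)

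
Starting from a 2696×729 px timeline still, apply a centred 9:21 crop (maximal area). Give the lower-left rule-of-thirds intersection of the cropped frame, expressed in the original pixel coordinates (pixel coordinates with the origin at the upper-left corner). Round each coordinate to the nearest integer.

(1296, 486)

2696/729 > 9/21, so the 9:21 crop keeps the full height 729 and trims width to 729 × 9/21 = 312.43 px.
Left offset = (2696 − 312.43)/2 = 1191.79 px; top offset = 0.
Lower-left is one-third across and two-thirds down within the crop:
x = 1191.79 + 1 × 312.43/3 ≈ 1296; y = 0.00 + 2 × 729.00/3 ≈ 486.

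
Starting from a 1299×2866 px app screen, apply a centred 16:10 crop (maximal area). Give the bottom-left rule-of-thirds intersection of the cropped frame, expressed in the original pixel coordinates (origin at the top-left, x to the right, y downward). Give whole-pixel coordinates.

x = 433 px, y = 1568 px

1299/2866 < 16/10, so the 16:10 crop keeps the full width 1299 and trims height to 1299 × 10/16 = 811.88 px.
Top offset = (2866 − 811.88)/2 = 1027.06 px; left offset = 0.
Bottom-left is one-third across and two-thirds down within the crop:
x = 0.00 + 1 × 1299.00/3 ≈ 433; y = 1027.06 + 2 × 811.88/3 ≈ 1568.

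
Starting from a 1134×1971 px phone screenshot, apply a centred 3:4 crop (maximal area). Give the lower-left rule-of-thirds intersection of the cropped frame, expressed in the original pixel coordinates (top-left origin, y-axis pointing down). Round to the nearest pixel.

1134/1971 < 3/4, so the 3:4 crop keeps the full width 1134 and trims height to 1134 × 4/3 = 1512.00 px.
Top offset = (1971 − 1512.00)/2 = 229.50 px; left offset = 0.
Lower-left is one-third across and two-thirds down within the crop:
x = 0.00 + 1 × 1134.00/3 ≈ 378; y = 229.50 + 2 × 1512.00/3 ≈ 1238.

(378, 1238)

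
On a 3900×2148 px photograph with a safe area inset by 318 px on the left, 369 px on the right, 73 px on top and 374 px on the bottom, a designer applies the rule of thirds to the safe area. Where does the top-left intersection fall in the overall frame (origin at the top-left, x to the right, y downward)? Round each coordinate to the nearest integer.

Content width = 3900 − 318 − 369 = 3213 px; content height = 2148 − 73 − 374 = 1701 px.
Top-left is one-third across and one-third down within the safe area.
x = 318 + 1 × 3213/3 = 318 + 1071.00 ≈ 1389
y = 73 + 1 × 1701/3 = 73 + 567.00 ≈ 640

(1389, 640)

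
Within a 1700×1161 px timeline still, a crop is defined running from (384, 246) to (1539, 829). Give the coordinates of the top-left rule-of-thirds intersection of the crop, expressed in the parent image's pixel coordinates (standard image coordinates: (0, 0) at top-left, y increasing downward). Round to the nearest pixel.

Crop width = 1539 − 384 = 1155 px; one third is 385.00 px.
Crop height = 829 − 246 = 583 px; one third is 194.33 px.
The top-left point is one-third across and one-third down within the crop:
x = 384 + 1 × 385.00 ≈ 769; y = 246 + 1 × 194.33 ≈ 440.

(769, 440)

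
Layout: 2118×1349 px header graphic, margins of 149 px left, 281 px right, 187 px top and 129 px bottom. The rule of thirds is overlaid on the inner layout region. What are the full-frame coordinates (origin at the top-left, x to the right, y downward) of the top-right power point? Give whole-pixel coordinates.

Content width = 2118 − 149 − 281 = 1688 px; content height = 1349 − 187 − 129 = 1033 px.
Top-right is two-thirds across and one-third down within the inner layout region.
x = 149 + 2 × 1688/3 = 149 + 1125.33 ≈ 1274
y = 187 + 1 × 1033/3 = 187 + 344.33 ≈ 531

(1274, 531)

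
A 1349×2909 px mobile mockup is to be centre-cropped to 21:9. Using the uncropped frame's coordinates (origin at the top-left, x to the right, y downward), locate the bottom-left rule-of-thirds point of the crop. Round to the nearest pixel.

1349/2909 < 21/9, so the 21:9 crop keeps the full width 1349 and trims height to 1349 × 9/21 = 578.14 px.
Top offset = (2909 − 578.14)/2 = 1165.43 px; left offset = 0.
Bottom-left is one-third across and two-thirds down within the crop:
x = 0.00 + 1 × 1349.00/3 ≈ 450; y = 1165.43 + 2 × 578.14/3 ≈ 1551.

(450, 1551)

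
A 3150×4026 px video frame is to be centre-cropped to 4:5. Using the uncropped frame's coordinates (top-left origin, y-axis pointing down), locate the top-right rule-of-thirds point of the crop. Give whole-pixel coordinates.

x = 2100 px, y = 1357 px

3150/4026 < 4/5, so the 4:5 crop keeps the full width 3150 and trims height to 3150 × 5/4 = 3937.50 px.
Top offset = (4026 − 3937.50)/2 = 44.25 px; left offset = 0.
Top-right is two-thirds across and one-third down within the crop:
x = 0.00 + 2 × 3150.00/3 ≈ 2100; y = 44.25 + 1 × 3937.50/3 ≈ 1357.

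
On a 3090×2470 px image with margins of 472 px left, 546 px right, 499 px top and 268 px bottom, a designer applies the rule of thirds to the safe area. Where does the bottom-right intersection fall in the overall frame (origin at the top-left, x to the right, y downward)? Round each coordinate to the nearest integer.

x = 1853 px, y = 1634 px

Content width = 3090 − 472 − 546 = 2072 px; content height = 2470 − 499 − 268 = 1703 px.
Bottom-right is two-thirds across and two-thirds down within the safe area.
x = 472 + 2 × 2072/3 = 472 + 1381.33 ≈ 1853
y = 499 + 2 × 1703/3 = 499 + 1135.33 ≈ 1634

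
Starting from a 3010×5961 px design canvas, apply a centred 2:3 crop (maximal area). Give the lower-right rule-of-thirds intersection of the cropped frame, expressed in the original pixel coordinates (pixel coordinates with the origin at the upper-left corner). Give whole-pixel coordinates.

x = 2007 px, y = 3733 px

3010/5961 < 2/3, so the 2:3 crop keeps the full width 3010 and trims height to 3010 × 3/2 = 4515.00 px.
Top offset = (5961 − 4515.00)/2 = 723.00 px; left offset = 0.
Lower-right is two-thirds across and two-thirds down within the crop:
x = 0.00 + 2 × 3010.00/3 ≈ 2007; y = 723.00 + 2 × 4515.00/3 ≈ 3733.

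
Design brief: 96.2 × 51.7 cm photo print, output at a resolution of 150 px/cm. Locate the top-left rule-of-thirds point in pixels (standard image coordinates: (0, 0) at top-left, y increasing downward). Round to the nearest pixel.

In pixels the canvas is 96.2 × 150 = 14430 wide and 51.7 × 150 = 7755 tall.
The top-left point is one-third across and one-third down:
x = 1 × 14430/3 ≈ 4810; y = 1 × 7755/3 ≈ 2585.

x = 4810 px, y = 2585 px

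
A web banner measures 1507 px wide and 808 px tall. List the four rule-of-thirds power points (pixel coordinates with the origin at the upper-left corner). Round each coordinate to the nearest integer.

(502, 269), (1005, 269), (502, 539), (1005, 539)

One third of 1507 is 502.33; one third of 808 is 269.33.
Vertical third lines at x = 502 and x = 1005; horizontal third lines at y = 269 and y = 539.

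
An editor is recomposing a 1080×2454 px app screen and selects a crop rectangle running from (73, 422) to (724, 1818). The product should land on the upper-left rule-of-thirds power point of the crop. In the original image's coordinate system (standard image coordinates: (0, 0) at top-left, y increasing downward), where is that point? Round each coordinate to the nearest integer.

(290, 887)

Crop width = 724 − 73 = 651 px; one third is 217.00 px.
Crop height = 1818 − 422 = 1396 px; one third is 465.33 px.
The upper-left point is one-third across and one-third down within the crop:
x = 73 + 1 × 217.00 ≈ 290; y = 422 + 1 × 465.33 ≈ 887.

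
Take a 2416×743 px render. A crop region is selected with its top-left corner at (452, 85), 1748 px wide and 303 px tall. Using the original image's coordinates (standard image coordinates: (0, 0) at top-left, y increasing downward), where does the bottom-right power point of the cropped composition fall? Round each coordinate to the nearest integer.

x = 1617 px, y = 287 px

One third of the crop width 1748 is 582.67 px.
One third of the crop height 303 is 101.00 px.
The bottom-right point is two-thirds across and two-thirds down within the crop:
x = 452 + 2 × 582.67 ≈ 1617; y = 85 + 2 × 101.00 ≈ 287.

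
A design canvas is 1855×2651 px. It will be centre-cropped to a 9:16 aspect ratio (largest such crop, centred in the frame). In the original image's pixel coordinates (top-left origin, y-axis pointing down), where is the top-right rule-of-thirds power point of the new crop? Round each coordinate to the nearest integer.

1855/2651 > 9/16, so the 9:16 crop keeps the full height 2651 and trims width to 2651 × 9/16 = 1491.19 px.
Left offset = (1855 − 1491.19)/2 = 181.91 px; top offset = 0.
Top-right is two-thirds across and one-third down within the crop:
x = 181.91 + 2 × 1491.19/3 ≈ 1176; y = 0.00 + 1 × 2651.00/3 ≈ 884.

x = 1176 px, y = 884 px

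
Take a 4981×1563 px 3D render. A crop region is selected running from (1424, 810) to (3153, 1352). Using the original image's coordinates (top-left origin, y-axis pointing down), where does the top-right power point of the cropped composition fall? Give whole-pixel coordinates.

Crop width = 3153 − 1424 = 1729 px; one third is 576.33 px.
Crop height = 1352 − 810 = 542 px; one third is 180.67 px.
The top-right point is two-thirds across and one-third down within the crop:
x = 1424 + 2 × 576.33 ≈ 2577; y = 810 + 1 × 180.67 ≈ 991.

(2577, 991)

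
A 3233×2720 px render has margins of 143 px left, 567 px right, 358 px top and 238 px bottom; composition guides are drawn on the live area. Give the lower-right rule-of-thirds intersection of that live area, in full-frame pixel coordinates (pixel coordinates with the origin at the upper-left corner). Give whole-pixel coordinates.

(1825, 1774)

Content width = 3233 − 143 − 567 = 2523 px; content height = 2720 − 358 − 238 = 2124 px.
Lower-right is two-thirds across and two-thirds down within the live area.
x = 143 + 2 × 2523/3 = 143 + 1682.00 ≈ 1825
y = 358 + 2 × 2124/3 = 358 + 1416.00 ≈ 1774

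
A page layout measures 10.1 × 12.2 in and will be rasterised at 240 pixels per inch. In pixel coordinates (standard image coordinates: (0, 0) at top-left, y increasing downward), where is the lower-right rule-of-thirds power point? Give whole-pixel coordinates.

(1616, 1952)

In pixels the canvas is 10.1 × 240 = 2424 wide and 12.2 × 240 = 2928 tall.
The lower-right point is two-thirds across and two-thirds down:
x = 2 × 2424/3 ≈ 1616; y = 2 × 2928/3 ≈ 1952.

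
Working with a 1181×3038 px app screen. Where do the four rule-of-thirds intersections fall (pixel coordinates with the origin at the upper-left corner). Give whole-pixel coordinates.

(394, 1013), (787, 1013), (394, 2025), (787, 2025)

One third of 1181 is 393.67; one third of 3038 is 1012.67.
Vertical third lines at x = 394 and x = 787; horizontal third lines at y = 1013 and y = 2025.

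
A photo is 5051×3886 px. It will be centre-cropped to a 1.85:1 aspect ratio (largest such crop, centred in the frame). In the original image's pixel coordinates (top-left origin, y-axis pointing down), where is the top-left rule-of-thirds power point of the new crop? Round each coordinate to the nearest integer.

5051/3886 < 1.85/1, so the 1.85:1 crop keeps the full width 5051 and trims height to 5051 × 1/1.85 = 2730.27 px.
Top offset = (3886 − 2730.27)/2 = 577.86 px; left offset = 0.
Top-left is one-third across and one-third down within the crop:
x = 0.00 + 1 × 5051.00/3 ≈ 1684; y = 577.86 + 1 × 2730.27/3 ≈ 1488.

x = 1684 px, y = 1488 px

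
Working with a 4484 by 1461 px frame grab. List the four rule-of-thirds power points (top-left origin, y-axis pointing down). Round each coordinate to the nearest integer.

(1495, 487), (2989, 487), (1495, 974), (2989, 974)

One third of 4484 is 1494.67; one third of 1461 is 487.
Vertical third lines at x = 1495 and x = 2989; horizontal third lines at y = 487 and y = 974.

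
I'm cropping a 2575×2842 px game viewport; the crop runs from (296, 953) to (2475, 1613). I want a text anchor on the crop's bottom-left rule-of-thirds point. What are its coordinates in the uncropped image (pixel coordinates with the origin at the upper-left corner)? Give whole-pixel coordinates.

(1022, 1393)

Crop width = 2475 − 296 = 2179 px; one third is 726.33 px.
Crop height = 1613 − 953 = 660 px; one third is 220.00 px.
The bottom-left point is one-third across and two-thirds down within the crop:
x = 296 + 1 × 726.33 ≈ 1022; y = 953 + 2 × 220.00 ≈ 1393.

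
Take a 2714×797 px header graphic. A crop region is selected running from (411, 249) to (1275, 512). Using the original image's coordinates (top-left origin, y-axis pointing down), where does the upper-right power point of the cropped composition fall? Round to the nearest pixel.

Crop width = 1275 − 411 = 864 px; one third is 288.00 px.
Crop height = 512 − 249 = 263 px; one third is 87.67 px.
The upper-right point is two-thirds across and one-third down within the crop:
x = 411 + 2 × 288.00 ≈ 987; y = 249 + 1 × 87.67 ≈ 337.

x = 987 px, y = 337 px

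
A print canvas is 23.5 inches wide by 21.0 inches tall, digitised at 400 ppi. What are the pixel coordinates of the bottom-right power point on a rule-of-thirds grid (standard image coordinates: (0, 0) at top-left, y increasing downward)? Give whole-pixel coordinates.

x = 6267 px, y = 5600 px

In pixels the canvas is 23.5 × 400 = 9400 wide and 21.0 × 400 = 8400 tall.
The bottom-right point is two-thirds across and two-thirds down:
x = 2 × 9400/3 ≈ 6267; y = 2 × 8400/3 ≈ 5600.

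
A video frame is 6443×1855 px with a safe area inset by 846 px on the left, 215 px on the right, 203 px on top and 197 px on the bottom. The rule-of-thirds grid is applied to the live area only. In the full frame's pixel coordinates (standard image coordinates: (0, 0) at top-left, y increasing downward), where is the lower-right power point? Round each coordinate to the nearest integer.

Content width = 6443 − 846 − 215 = 5382 px; content height = 1855 − 203 − 197 = 1455 px.
Lower-right is two-thirds across and two-thirds down within the live area.
x = 846 + 2 × 5382/3 = 846 + 3588.00 ≈ 4434
y = 203 + 2 × 1455/3 = 203 + 970.00 ≈ 1173

(4434, 1173)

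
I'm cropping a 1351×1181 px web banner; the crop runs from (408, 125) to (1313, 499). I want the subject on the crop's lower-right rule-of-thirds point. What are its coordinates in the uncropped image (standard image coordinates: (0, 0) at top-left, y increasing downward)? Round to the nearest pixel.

(1011, 374)

Crop width = 1313 − 408 = 905 px; one third is 301.67 px.
Crop height = 499 − 125 = 374 px; one third is 124.67 px.
The lower-right point is two-thirds across and two-thirds down within the crop:
x = 408 + 2 × 301.67 ≈ 1011; y = 125 + 2 × 124.67 ≈ 374.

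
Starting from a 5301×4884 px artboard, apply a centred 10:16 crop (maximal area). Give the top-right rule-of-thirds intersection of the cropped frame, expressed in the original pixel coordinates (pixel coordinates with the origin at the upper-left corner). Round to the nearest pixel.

5301/4884 > 10/16, so the 10:16 crop keeps the full height 4884 and trims width to 4884 × 10/16 = 3052.50 px.
Left offset = (5301 − 3052.50)/2 = 1124.25 px; top offset = 0.
Top-right is two-thirds across and one-third down within the crop:
x = 1124.25 + 2 × 3052.50/3 ≈ 3159; y = 0.00 + 1 × 4884.00/3 ≈ 1628.

x = 3159 px, y = 1628 px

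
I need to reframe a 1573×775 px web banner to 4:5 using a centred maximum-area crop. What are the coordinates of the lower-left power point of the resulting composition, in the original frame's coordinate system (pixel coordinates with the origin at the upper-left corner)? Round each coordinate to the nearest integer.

1573/775 > 4/5, so the 4:5 crop keeps the full height 775 and trims width to 775 × 4/5 = 620.00 px.
Left offset = (1573 − 620.00)/2 = 476.50 px; top offset = 0.
Lower-left is one-third across and two-thirds down within the crop:
x = 476.50 + 1 × 620.00/3 ≈ 683; y = 0.00 + 2 × 775.00/3 ≈ 517.

x = 683 px, y = 517 px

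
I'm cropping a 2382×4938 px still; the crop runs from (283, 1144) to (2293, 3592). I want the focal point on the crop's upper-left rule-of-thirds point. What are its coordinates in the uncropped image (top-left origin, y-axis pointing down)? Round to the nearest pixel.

x = 953 px, y = 1960 px

Crop width = 2293 − 283 = 2010 px; one third is 670.00 px.
Crop height = 3592 − 1144 = 2448 px; one third is 816.00 px.
The upper-left point is one-third across and one-third down within the crop:
x = 283 + 1 × 670.00 ≈ 953; y = 1144 + 1 × 816.00 ≈ 1960.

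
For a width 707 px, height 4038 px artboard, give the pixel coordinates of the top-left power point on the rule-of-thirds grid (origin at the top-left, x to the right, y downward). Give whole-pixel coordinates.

(236, 1346)

The top-left point sits one-third of the way across and one-third of the way down.
x = 1 × 707/3 ≈ 236; y = 1 × 4038/3 ≈ 1346.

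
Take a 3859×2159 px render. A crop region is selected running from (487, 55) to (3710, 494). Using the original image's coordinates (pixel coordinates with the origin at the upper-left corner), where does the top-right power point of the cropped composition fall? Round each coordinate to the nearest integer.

x = 2636 px, y = 201 px

Crop width = 3710 − 487 = 3223 px; one third is 1074.33 px.
Crop height = 494 − 55 = 439 px; one third is 146.33 px.
The top-right point is two-thirds across and one-third down within the crop:
x = 487 + 2 × 1074.33 ≈ 2636; y = 55 + 1 × 146.33 ≈ 201.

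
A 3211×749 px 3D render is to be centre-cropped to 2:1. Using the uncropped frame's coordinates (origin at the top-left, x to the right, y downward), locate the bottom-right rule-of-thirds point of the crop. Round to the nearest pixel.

3211/749 > 2/1, so the 2:1 crop keeps the full height 749 and trims width to 749 × 2/1 = 1498.00 px.
Left offset = (3211 − 1498.00)/2 = 856.50 px; top offset = 0.
Bottom-right is two-thirds across and two-thirds down within the crop:
x = 856.50 + 2 × 1498.00/3 ≈ 1855; y = 0.00 + 2 × 749.00/3 ≈ 499.

(1855, 499)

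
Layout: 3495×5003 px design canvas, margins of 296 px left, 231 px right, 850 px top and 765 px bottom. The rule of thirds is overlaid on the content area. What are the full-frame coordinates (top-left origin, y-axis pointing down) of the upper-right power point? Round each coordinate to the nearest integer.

Content width = 3495 − 296 − 231 = 2968 px; content height = 5003 − 850 − 765 = 3388 px.
Upper-right is two-thirds across and one-third down within the content area.
x = 296 + 2 × 2968/3 = 296 + 1978.67 ≈ 2275
y = 850 + 1 × 3388/3 = 850 + 1129.33 ≈ 1979

(2275, 1979)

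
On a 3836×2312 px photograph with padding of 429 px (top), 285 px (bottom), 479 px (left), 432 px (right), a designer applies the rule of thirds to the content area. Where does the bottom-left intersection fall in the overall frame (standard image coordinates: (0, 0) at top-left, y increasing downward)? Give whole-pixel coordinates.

x = 1454 px, y = 1494 px

Content width = 3836 − 479 − 432 = 2925 px; content height = 2312 − 429 − 285 = 1598 px.
Bottom-left is one-third across and two-thirds down within the content area.
x = 479 + 1 × 2925/3 = 479 + 975.00 ≈ 1454
y = 429 + 2 × 1598/3 = 429 + 1065.33 ≈ 1494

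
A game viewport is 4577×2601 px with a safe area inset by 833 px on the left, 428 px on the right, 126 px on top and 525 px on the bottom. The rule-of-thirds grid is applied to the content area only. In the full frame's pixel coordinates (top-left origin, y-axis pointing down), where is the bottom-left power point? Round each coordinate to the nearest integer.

x = 1938 px, y = 1426 px

Content width = 4577 − 833 − 428 = 3316 px; content height = 2601 − 126 − 525 = 1950 px.
Bottom-left is one-third across and two-thirds down within the content area.
x = 833 + 1 × 3316/3 = 833 + 1105.33 ≈ 1938
y = 126 + 2 × 1950/3 = 126 + 1300.00 ≈ 1426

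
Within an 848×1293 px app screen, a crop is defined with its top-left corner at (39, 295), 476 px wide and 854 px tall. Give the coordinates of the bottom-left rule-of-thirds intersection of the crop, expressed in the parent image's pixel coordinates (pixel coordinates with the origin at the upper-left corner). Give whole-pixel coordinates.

x = 198 px, y = 864 px

One third of the crop width 476 is 158.67 px.
One third of the crop height 854 is 284.67 px.
The bottom-left point is one-third across and two-thirds down within the crop:
x = 39 + 1 × 158.67 ≈ 198; y = 295 + 2 × 284.67 ≈ 864.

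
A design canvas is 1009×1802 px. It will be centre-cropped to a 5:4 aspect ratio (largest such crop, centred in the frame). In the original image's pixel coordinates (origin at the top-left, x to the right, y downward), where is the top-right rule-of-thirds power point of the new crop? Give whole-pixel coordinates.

1009/1802 < 5/4, so the 5:4 crop keeps the full width 1009 and trims height to 1009 × 4/5 = 807.20 px.
Top offset = (1802 − 807.20)/2 = 497.40 px; left offset = 0.
Top-right is two-thirds across and one-third down within the crop:
x = 0.00 + 2 × 1009.00/3 ≈ 673; y = 497.40 + 1 × 807.20/3 ≈ 766.

x = 673 px, y = 766 px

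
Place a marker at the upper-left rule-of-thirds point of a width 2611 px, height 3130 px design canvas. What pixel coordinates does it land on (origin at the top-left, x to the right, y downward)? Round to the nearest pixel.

x = 870 px, y = 1043 px

The upper-left point sits one-third of the way across and one-third of the way down.
x = 1 × 2611/3 ≈ 870; y = 1 × 3130/3 ≈ 1043.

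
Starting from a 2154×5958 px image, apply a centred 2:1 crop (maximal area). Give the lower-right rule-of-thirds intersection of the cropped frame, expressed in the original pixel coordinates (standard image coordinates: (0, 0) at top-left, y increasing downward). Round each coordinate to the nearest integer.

x = 1436 px, y = 3159 px

2154/5958 < 2/1, so the 2:1 crop keeps the full width 2154 and trims height to 2154 × 1/2 = 1077.00 px.
Top offset = (5958 − 1077.00)/2 = 2440.50 px; left offset = 0.
Lower-right is two-thirds across and two-thirds down within the crop:
x = 0.00 + 2 × 2154.00/3 ≈ 1436; y = 2440.50 + 2 × 1077.00/3 ≈ 3159.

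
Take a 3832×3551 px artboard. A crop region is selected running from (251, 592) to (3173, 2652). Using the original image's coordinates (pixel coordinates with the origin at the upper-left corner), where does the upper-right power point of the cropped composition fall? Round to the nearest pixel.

x = 2199 px, y = 1279 px

Crop width = 3173 − 251 = 2922 px; one third is 974.00 px.
Crop height = 2652 − 592 = 2060 px; one third is 686.67 px.
The upper-right point is two-thirds across and one-third down within the crop:
x = 251 + 2 × 974.00 ≈ 2199; y = 592 + 1 × 686.67 ≈ 1279.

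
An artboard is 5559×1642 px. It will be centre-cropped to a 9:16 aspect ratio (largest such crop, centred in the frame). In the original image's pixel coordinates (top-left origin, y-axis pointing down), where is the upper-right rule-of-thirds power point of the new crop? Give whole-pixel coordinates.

5559/1642 > 9/16, so the 9:16 crop keeps the full height 1642 and trims width to 1642 × 9/16 = 923.62 px.
Left offset = (5559 − 923.62)/2 = 2317.69 px; top offset = 0.
Upper-right is two-thirds across and one-third down within the crop:
x = 2317.69 + 2 × 923.62/3 ≈ 2933; y = 0.00 + 1 × 1642.00/3 ≈ 547.

x = 2933 px, y = 547 px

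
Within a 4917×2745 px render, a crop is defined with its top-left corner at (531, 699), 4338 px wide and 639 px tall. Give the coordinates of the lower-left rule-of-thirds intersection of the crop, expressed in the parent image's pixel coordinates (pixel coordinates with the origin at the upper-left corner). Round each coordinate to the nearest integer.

(1977, 1125)

One third of the crop width 4338 is 1446.00 px.
One third of the crop height 639 is 213.00 px.
The lower-left point is one-third across and two-thirds down within the crop:
x = 531 + 1 × 1446.00 ≈ 1977; y = 699 + 2 × 213.00 ≈ 1125.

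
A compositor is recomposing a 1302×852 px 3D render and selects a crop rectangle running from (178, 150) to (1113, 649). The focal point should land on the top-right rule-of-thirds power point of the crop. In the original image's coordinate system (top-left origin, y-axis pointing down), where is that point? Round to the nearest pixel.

(801, 316)

Crop width = 1113 − 178 = 935 px; one third is 311.67 px.
Crop height = 649 − 150 = 499 px; one third is 166.33 px.
The top-right point is two-thirds across and one-third down within the crop:
x = 178 + 2 × 311.67 ≈ 801; y = 150 + 1 × 166.33 ≈ 316.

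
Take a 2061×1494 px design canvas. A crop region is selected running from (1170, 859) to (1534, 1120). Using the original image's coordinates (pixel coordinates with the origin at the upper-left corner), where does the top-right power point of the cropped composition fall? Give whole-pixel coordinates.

Crop width = 1534 − 1170 = 364 px; one third is 121.33 px.
Crop height = 1120 − 859 = 261 px; one third is 87.00 px.
The top-right point is two-thirds across and one-third down within the crop:
x = 1170 + 2 × 121.33 ≈ 1413; y = 859 + 1 × 87.00 ≈ 946.

(1413, 946)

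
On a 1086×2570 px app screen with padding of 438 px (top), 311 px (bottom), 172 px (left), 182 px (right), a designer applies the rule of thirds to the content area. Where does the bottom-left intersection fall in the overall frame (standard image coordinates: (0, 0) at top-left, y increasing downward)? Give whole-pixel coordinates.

(416, 1652)

Content width = 1086 − 172 − 182 = 732 px; content height = 2570 − 438 − 311 = 1821 px.
Bottom-left is one-third across and two-thirds down within the content area.
x = 172 + 1 × 732/3 = 172 + 244.00 ≈ 416
y = 438 + 2 × 1821/3 = 438 + 1214.00 ≈ 1652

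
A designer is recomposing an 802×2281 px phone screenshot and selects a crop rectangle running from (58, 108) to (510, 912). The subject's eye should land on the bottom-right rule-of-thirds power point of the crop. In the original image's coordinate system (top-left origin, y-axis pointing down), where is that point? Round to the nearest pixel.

x = 359 px, y = 644 px

Crop width = 510 − 58 = 452 px; one third is 150.67 px.
Crop height = 912 − 108 = 804 px; one third is 268.00 px.
The bottom-right point is two-thirds across and two-thirds down within the crop:
x = 58 + 2 × 150.67 ≈ 359; y = 108 + 2 × 268.00 ≈ 644.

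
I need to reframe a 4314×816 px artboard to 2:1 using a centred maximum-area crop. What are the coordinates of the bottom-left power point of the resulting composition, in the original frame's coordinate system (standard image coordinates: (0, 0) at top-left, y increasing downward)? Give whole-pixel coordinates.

x = 1885 px, y = 544 px

4314/816 > 2/1, so the 2:1 crop keeps the full height 816 and trims width to 816 × 2/1 = 1632.00 px.
Left offset = (4314 − 1632.00)/2 = 1341.00 px; top offset = 0.
Bottom-left is one-third across and two-thirds down within the crop:
x = 1341.00 + 1 × 1632.00/3 ≈ 1885; y = 0.00 + 2 × 816.00/3 ≈ 544.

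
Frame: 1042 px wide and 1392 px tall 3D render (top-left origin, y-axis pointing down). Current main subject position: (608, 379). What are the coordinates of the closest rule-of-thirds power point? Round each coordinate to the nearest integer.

(695, 464)

Third lines: x ∈ {347, 695}, y ∈ {464, 928}.
608 is closer to x = 695; 379 is closer to y = 464.
So the nearest intersection is the upper-right power point.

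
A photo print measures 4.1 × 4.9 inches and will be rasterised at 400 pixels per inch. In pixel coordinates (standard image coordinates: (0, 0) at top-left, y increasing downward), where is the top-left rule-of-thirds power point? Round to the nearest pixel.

(547, 653)

In pixels the canvas is 4.1 × 400 = 1640 wide and 4.9 × 400 = 1960 tall.
The top-left point is one-third across and one-third down:
x = 1 × 1640/3 ≈ 547; y = 1 × 1960/3 ≈ 653.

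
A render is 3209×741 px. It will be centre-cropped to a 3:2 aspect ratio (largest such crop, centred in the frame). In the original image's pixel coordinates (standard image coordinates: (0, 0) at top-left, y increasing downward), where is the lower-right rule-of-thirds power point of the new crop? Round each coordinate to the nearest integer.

(1790, 494)

3209/741 > 3/2, so the 3:2 crop keeps the full height 741 and trims width to 741 × 3/2 = 1111.50 px.
Left offset = (3209 − 1111.50)/2 = 1048.75 px; top offset = 0.
Lower-right is two-thirds across and two-thirds down within the crop:
x = 1048.75 + 2 × 1111.50/3 ≈ 1790; y = 0.00 + 2 × 741.00/3 ≈ 494.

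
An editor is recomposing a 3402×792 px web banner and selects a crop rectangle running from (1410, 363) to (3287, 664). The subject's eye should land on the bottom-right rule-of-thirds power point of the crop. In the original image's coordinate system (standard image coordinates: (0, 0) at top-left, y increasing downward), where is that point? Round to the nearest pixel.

Crop width = 3287 − 1410 = 1877 px; one third is 625.67 px.
Crop height = 664 − 363 = 301 px; one third is 100.33 px.
The bottom-right point is two-thirds across and two-thirds down within the crop:
x = 1410 + 2 × 625.67 ≈ 2661; y = 363 + 2 × 100.33 ≈ 564.

(2661, 564)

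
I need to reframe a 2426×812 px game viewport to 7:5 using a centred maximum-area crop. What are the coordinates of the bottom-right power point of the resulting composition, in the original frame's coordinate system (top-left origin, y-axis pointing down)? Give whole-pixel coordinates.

2426/812 > 7/5, so the 7:5 crop keeps the full height 812 and trims width to 812 × 7/5 = 1136.80 px.
Left offset = (2426 − 1136.80)/2 = 644.60 px; top offset = 0.
Bottom-right is two-thirds across and two-thirds down within the crop:
x = 644.60 + 2 × 1136.80/3 ≈ 1402; y = 0.00 + 2 × 812.00/3 ≈ 541.

x = 1402 px, y = 541 px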